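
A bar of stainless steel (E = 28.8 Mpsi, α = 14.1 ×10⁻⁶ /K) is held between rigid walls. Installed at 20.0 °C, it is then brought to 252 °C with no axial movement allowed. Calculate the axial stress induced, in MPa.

E = 28.8 Mpsi = 198.6 GPa.
ΔT = 232.0 K. Constrained thermal stress σ = E·α·ΔT = 198.6×10³ MPa × 14.1×10⁻⁶ × 232.0 = 650 MPa (compressive).

650 MPa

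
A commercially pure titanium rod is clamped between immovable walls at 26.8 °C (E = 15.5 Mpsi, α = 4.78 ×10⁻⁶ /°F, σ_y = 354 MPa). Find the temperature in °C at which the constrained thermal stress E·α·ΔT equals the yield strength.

412 °C

E = 15.5 Mpsi = 106.9 GPa.
α = 4.78×10⁻⁶/°F × 9/5 = 8.60×10⁻⁶/K.
E·α·ΔT = 354.0 MPa ⇒ ΔT = 354.0 / (106.9×10³ × 8.60×10⁻⁶) = 385.0 K.
T = 26.8 + 385.0 = 411.8 °C.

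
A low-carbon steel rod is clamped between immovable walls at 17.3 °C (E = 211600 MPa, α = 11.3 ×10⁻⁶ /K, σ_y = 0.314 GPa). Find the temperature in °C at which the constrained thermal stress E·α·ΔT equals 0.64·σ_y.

E = 211600 MPa = 211.6 GPa.
σ_y = 0.314 GPa = 314.0 MPa.
E·α·ΔT = 201.0 MPa ⇒ ΔT = 201.0 / (211.6×10³ × 11.3×10⁻⁶) = 84.05 K.
T = 17.3 + 84.05 = 101.3 °C.

101 °C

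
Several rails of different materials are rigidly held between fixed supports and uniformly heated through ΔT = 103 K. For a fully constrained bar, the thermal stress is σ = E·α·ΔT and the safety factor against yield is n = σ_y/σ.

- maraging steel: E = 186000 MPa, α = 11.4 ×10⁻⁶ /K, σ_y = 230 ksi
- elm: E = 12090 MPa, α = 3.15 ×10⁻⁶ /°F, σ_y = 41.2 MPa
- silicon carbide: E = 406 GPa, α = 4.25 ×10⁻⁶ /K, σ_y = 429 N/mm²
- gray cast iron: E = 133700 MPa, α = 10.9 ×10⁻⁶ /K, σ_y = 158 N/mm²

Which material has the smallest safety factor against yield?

gray cast iron

In consistent units (E in GPa, α in ×10⁻⁶/K, σ_y in MPa):
  maraging steel: E = 186.0, α = 11.4, σ_y = 1586 → σ = 218 MPa, n = 7.26
  elm: E = 12.09, α = 5.67, σ_y = 41.20 → σ = 7.06 MPa, n = 5.84
  silicon carbide: E = 406.0, α = 4.25, σ_y = 429.0 → σ = 178 MPa, n = 2.41
  gray cast iron: E = 133.7, α = 10.9, σ_y = 158.0 → σ = 150 MPa, n = 1.05
The minimum is gray cast iron at n = 1.05.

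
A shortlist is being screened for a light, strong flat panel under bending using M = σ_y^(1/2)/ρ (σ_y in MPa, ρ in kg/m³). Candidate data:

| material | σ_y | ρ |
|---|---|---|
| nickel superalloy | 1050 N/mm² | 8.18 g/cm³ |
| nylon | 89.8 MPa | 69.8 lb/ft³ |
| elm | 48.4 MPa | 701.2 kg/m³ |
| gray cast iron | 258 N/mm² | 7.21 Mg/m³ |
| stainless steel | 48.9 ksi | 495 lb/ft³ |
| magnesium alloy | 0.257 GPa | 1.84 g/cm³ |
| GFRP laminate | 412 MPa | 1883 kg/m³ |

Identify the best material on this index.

GFRP laminate

Convert each candidate to consistent units, then evaluate M:
  nickel superalloy: σ_y = 1050 MPa, ρ = 8180 kg/m³
  nylon: σ_y = 89.80 MPa, ρ = 1118 kg/m³
  elm: σ_y = 48.40 MPa, ρ = 701.2 kg/m³
  gray cast iron: σ_y = 258.0 MPa, ρ = 7210 kg/m³
  stainless steel: σ_y = 337.2 MPa, ρ = 7929 kg/m³
  magnesium alloy: σ_y = 257.0 MPa, ρ = 1840 kg/m³
  GFRP laminate: σ_y = 412.0 MPa, ρ = 1883 kg/m³
  GFRP laminate: M = 10.8×10⁻³
  elm: M = 9.92×10⁻³
  magnesium alloy: M = 8.71×10⁻³
  nylon: M = 8.48×10⁻³
  nickel superalloy: M = 3.96×10⁻³
  stainless steel: M = 2.32×10⁻³
  gray cast iron: M = 2.23×10⁻³
The maximum is for GFRP laminate.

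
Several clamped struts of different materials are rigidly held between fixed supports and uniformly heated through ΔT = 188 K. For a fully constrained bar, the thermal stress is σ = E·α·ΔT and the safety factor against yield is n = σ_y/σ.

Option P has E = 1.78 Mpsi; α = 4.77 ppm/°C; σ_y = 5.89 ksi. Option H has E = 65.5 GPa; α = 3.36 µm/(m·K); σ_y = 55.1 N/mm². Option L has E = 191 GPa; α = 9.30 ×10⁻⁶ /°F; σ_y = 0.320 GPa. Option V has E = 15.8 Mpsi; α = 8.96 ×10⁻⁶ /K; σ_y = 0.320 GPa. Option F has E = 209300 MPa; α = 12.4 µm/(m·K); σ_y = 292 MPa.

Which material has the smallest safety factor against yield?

option L

Converting E to GPa, α to ×10⁻⁶/K, σ_y to MPa, then σ and n for each:
  option P: E = 12.27, α = 4.77, σ_y = 40.61 → σ = 11.0 MPa, n = 3.69
  option H: E = 65.50, α = 3.36, σ_y = 55.10 → σ = 41.4 MPa, n = 1.33
  option L: E = 191.0, α = 16.7, σ_y = 320.0 → σ = 601 MPa, n = 0.532
  option V: E = 108.9, α = 8.96, σ_y = 320.0 → σ = 184 MPa, n = 1.74
  option F: E = 209.3, α = 12.4, σ_y = 292.0 → σ = 488 MPa, n = 0.598
Option L has the lowest safety factor, n = 0.532.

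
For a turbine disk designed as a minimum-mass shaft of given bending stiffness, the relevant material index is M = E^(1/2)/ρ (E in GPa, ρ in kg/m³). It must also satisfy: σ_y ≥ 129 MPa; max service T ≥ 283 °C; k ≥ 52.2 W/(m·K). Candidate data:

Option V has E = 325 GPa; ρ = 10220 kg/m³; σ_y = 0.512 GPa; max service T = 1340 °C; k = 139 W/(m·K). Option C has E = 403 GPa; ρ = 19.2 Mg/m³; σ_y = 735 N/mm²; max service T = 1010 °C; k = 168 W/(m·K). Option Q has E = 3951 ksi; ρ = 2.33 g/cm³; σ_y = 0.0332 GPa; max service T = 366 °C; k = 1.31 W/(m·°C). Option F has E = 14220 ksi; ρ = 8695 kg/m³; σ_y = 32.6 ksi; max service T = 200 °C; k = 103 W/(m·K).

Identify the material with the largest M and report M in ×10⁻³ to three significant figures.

Screen on constraints: σ_y ≥ 129 MPa; max service T ≥ 283 °C; k ≥ 52.2 W/(m·K). Survivors: option V, option C.
After converting to SI:
  option V: E = 325.0 GPa, ρ = 10220 kg/m³
  option C: E = 403.0 GPa, ρ = 19200 kg/m³
  option V: M = 1.76×10⁻³
  option C: M = 1.05×10⁻³
Highest index: option V.

option V, M = 1.76×10⁻³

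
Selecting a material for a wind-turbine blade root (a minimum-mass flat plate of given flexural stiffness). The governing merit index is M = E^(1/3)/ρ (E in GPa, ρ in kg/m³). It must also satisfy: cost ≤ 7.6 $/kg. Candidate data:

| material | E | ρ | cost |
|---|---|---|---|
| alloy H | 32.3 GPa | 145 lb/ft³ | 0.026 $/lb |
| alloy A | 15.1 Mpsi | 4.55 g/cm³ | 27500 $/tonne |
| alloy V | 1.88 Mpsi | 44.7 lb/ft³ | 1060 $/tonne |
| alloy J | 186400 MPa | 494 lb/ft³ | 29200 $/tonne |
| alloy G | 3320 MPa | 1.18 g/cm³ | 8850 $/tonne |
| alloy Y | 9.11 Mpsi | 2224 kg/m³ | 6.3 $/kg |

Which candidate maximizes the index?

Screen on constraints: cost ≤ 7.6 $/kg. Survivors: alloy H, alloy V, alloy Y.
Convert each candidate to consistent units, then evaluate M:
  alloy H: E = 32.30 GPa, ρ = 2323 kg/m³
  alloy V: E = 12.96 GPa, ρ = 716.0 kg/m³
  alloy Y: E = 62.81 GPa, ρ = 2224 kg/m³
  alloy V: M = 3.28×10⁻³
  alloy Y: M = 1.79×10⁻³
  alloy H: M = 1.37×10⁻³
Highest index: alloy V.

alloy V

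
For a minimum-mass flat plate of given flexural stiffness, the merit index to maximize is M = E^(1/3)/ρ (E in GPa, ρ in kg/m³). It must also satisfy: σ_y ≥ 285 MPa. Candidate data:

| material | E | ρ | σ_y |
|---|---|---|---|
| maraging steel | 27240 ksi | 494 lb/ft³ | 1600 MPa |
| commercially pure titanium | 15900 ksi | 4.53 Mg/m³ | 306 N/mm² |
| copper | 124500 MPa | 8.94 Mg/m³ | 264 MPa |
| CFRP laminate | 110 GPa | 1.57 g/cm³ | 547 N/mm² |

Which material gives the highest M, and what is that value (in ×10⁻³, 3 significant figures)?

CFRP laminate, M = 3.05×10⁻³

Screen on constraints: σ_y ≥ 285 MPa. Survivors: maraging steel, commercially pure titanium, CFRP laminate.
After converting to SI:
  maraging steel: E = 187.8 GPa, ρ = 7913 kg/m³
  commercially pure titanium: E = 109.6 GPa, ρ = 4530 kg/m³
  CFRP laminate: E = 110.0 GPa, ρ = 1570 kg/m³
  CFRP laminate: M = 3.05×10⁻³
  commercially pure titanium: M = 1.06×10⁻³
  maraging steel: M = 0.724×10⁻³
Highest index: CFRP laminate.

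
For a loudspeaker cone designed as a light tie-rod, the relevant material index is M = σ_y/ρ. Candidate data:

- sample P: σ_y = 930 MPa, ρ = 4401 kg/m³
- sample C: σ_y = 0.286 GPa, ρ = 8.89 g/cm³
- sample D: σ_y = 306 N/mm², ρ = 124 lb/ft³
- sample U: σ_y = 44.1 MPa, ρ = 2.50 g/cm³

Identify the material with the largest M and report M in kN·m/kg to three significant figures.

sample P, M = 211 kN·m/kg

Normalizing units and computing the index:
  sample P: σ_y = 930.0 MPa, ρ = 4401 kg/m³
  sample C: σ_y = 286.0 MPa, ρ = 8890 kg/m³
  sample D: σ_y = 306.0 MPa, ρ = 1986 kg/m³
  sample U: σ_y = 44.10 MPa, ρ = 2500 kg/m³
  sample P: M = 211 kN·m/kg
  sample D: M = 154 kN·m/kg
  sample C: M = 32.2 kN·m/kg
  sample U: M = 17.6 kN·m/kg
Sample P ranks first.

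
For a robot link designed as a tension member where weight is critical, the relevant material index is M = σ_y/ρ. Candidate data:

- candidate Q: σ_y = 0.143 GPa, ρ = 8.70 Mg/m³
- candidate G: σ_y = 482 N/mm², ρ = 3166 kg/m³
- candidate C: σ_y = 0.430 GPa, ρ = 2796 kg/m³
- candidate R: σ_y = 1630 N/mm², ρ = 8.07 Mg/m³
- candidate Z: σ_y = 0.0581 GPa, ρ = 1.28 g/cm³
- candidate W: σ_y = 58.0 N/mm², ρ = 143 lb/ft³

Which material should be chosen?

candidate R

Putting every candidate on a common basis:
  candidate Q: σ_y = 143.0 MPa, ρ = 8700 kg/m³
  candidate G: σ_y = 482.0 MPa, ρ = 3166 kg/m³
  candidate C: σ_y = 430.0 MPa, ρ = 2796 kg/m³
  candidate R: σ_y = 1630 MPa, ρ = 8070 kg/m³
  candidate Z: σ_y = 58.10 MPa, ρ = 1280 kg/m³
  candidate W: σ_y = 58.00 MPa, ρ = 2291 kg/m³
  candidate R: M = 202 kN·m/kg
  candidate C: M = 154 kN·m/kg
  candidate G: M = 152 kN·m/kg
  candidate Z: M = 45.4 kN·m/kg
  candidate W: M = 25.3 kN·m/kg
  candidate Q: M = 16.4 kN·m/kg
Highest index: candidate R.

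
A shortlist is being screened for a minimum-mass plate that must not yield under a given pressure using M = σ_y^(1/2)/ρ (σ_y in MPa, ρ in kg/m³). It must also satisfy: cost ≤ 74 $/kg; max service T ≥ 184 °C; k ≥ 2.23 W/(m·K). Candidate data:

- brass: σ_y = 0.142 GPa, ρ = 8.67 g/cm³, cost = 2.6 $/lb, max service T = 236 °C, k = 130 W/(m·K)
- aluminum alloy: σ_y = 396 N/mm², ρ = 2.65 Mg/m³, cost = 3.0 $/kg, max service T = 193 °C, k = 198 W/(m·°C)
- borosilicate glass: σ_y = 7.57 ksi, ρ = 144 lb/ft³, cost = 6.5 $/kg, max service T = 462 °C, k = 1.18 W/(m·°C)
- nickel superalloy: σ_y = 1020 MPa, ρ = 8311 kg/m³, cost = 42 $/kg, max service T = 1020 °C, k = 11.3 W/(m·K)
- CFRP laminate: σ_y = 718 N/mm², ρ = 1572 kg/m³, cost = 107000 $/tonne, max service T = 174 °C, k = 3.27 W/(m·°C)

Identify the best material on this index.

aluminum alloy

Screen on constraints: cost ≤ 74 $/kg; max service T ≥ 184 °C; k ≥ 2.23 W/(m·K). Survivors: brass, aluminum alloy, nickel superalloy.
Normalizing units and computing the index:
  brass: σ_y = 142.0 MPa, ρ = 8670 kg/m³
  aluminum alloy: σ_y = 396.0 MPa, ρ = 2650 kg/m³
  nickel superalloy: σ_y = 1020 MPa, ρ = 8311 kg/m³
  aluminum alloy: M = 7.51×10⁻³
  nickel superalloy: M = 3.84×10⁻³
  brass: M = 1.37×10⁻³
Highest index: aluminum alloy.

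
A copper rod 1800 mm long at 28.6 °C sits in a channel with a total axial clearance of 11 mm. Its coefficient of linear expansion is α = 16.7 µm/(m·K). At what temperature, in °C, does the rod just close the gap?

α·L₀·ΔT = 11.0 mm ⇒ ΔT = 11.0 / (16.7×10⁻⁶ × 1800.0) = 365.9 K.
T = 28.6 + 365.9 = 394.5 °C.

395 °C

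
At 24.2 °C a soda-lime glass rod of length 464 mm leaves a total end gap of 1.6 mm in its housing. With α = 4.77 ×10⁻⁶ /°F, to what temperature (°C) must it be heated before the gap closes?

426 °C

α = 4.77×10⁻⁶/°F × 9/5 = 8.59×10⁻⁶/K.
α·L₀·ΔT = 1.6 mm ⇒ ΔT = 1.6 / (8.59×10⁻⁶ × 464.0) = 401.6 K.
T = 24.2 + 401.6 = 425.8 °C.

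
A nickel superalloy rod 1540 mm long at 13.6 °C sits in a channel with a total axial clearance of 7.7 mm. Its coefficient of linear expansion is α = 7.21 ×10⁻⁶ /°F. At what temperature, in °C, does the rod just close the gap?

399 °C

α = 7.21×10⁻⁶/°F × 9/5 = 13.0×10⁻⁶/K.
α·L₀·ΔT = 7.7 mm ⇒ ΔT = 7.7 / (13.0×10⁻⁶ × 1540.0) = 385.3 K.
T = 13.6 + 385.3 = 398.9 °C.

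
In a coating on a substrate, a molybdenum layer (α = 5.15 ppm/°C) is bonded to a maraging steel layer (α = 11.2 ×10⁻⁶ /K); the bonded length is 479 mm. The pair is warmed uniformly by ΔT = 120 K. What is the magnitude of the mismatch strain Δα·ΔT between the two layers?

7.26×10⁻⁴

Δα = |5.15 − 11.2|×10⁻⁶/K = 6.05×10⁻⁶/K.
Mismatch strain = Δα·ΔT = 6.05×10⁻⁶ × 120.0 = 7.26×10⁻⁴.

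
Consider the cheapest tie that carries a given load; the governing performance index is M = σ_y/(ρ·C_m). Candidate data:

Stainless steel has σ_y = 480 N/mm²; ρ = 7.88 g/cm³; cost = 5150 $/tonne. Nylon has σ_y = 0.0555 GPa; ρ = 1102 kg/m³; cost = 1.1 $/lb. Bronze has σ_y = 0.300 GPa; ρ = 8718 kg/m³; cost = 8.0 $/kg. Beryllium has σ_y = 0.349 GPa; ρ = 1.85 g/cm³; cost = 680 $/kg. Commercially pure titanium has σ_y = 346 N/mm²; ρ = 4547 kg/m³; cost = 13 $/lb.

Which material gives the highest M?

nylon

Putting every candidate on a common basis:
  stainless steel: σ_y = 480.0 MPa, ρ = 7880 kg/m³, cost = 5.150 $/kg
  nylon: σ_y = 55.50 MPa, ρ = 1102 kg/m³, cost = 2.425 $/kg
  bronze: σ_y = 300.0 MPa, ρ = 8718 kg/m³, cost = 8.000 $/kg
  beryllium: σ_y = 349.0 MPa, ρ = 1850 kg/m³, cost = 680.0 $/kg
  commercially pure titanium: σ_y = 346.0 MPa, ρ = 4547 kg/m³, cost = 28.66 $/kg
  nylon: M = 20.8 kN·m per $
  stainless steel: M = 11.8 kN·m per $
  bronze: M = 4.30 kN·m per $
  commercially pure titanium: M = 2.66 kN·m per $
  beryllium: M = 0.277 kN·m per $
The maximum is for nylon.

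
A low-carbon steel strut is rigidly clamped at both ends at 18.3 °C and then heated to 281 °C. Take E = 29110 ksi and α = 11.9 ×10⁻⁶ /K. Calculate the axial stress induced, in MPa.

627 MPa

E = 29110 ksi = 200.7 GPa.
ΔT = 262.7 K. Constrained thermal stress σ = E·α·ΔT = 200.7×10³ MPa × 11.9×10⁻⁶ × 262.7 = 627 MPa (compressive).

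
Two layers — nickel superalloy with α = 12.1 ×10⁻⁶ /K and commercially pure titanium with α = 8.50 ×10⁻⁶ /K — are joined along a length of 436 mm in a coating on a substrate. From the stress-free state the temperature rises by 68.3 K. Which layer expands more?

nickel superalloy

α(nickel superalloy) = 12.1×10⁻⁶/K vs α(commercially pure titanium) = 8.50×10⁻⁶/K.
Higher α expands more for the same ΔT: nickel superalloy.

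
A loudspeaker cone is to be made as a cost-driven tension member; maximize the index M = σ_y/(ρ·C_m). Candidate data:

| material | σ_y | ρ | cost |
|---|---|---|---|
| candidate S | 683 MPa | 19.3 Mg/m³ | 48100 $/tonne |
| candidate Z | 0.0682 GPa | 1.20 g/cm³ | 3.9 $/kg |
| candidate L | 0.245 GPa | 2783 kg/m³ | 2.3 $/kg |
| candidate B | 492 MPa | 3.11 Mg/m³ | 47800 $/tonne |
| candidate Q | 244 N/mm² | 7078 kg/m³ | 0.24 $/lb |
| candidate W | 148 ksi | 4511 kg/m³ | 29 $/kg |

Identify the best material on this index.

candidate Q

In SI units:
  candidate S: σ_y = 683.0 MPa, ρ = 19300 kg/m³, cost = 48.10 $/kg
  candidate Z: σ_y = 68.20 MPa, ρ = 1200 kg/m³, cost = 3.900 $/kg
  candidate L: σ_y = 245.0 MPa, ρ = 2783 kg/m³, cost = 2.300 $/kg
  candidate B: σ_y = 492.0 MPa, ρ = 3110 kg/m³, cost = 47.80 $/kg
  candidate Q: σ_y = 244.0 MPa, ρ = 7078 kg/m³, cost = 0.5291 $/kg
  candidate W: σ_y = 1020 MPa, ρ = 4511 kg/m³, cost = 29.00 $/kg
  candidate Q: M = 65.2 kN·m per $
  candidate L: M = 38.3 kN·m per $
  candidate Z: M = 14.6 kN·m per $
  candidate W: M = 7.80 kN·m per $
  candidate B: M = 3.31 kN·m per $
  candidate S: M = 0.736 kN·m per $
Candidate Q ranks first.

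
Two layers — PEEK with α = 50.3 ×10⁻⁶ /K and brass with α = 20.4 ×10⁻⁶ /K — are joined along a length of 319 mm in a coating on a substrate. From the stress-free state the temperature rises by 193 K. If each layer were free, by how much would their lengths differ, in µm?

Δα = |50.3 − 20.4|×10⁻⁶/K = 29.9×10⁻⁶/K.
ΔL_mismatch = Δα·L·ΔT = 29.9×10⁻⁶ × 319.0 mm × 193.0 K = 1840 µm.

1840 µm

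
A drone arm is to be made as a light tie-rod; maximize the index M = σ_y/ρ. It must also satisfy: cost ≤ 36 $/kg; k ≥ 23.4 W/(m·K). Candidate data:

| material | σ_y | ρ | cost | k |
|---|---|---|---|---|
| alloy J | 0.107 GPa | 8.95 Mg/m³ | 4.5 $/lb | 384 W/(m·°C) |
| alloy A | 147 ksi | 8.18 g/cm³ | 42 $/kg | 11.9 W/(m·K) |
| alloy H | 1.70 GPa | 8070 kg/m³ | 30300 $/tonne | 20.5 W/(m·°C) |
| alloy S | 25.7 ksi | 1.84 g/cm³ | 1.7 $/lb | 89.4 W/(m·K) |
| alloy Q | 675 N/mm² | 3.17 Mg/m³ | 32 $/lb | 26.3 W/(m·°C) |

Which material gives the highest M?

Screen on constraints: cost ≤ 36 $/kg; k ≥ 23.4 W/(m·K). Survivors: alloy J, alloy S.
Putting every candidate on a common basis:
  alloy J: σ_y = 107.0 MPa, ρ = 8950 kg/m³
  alloy S: σ_y = 177.2 MPa, ρ = 1840 kg/m³
  alloy S: M = 96.3 kN·m/kg
  alloy J: M = 12.0 kN·m/kg
The maximum is for alloy S.

alloy S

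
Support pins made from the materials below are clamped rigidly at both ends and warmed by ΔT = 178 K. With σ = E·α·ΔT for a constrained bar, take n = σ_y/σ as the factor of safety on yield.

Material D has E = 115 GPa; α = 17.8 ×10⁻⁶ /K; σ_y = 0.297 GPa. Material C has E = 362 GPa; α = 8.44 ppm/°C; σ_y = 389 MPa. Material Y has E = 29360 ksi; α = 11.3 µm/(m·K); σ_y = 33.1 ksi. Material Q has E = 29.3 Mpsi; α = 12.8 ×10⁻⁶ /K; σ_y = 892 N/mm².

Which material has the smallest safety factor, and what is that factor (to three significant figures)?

material Y, n = 0.560

Per material, after unit conversion:
  material D: E = 115.0, α = 17.8, σ_y = 297.0 → σ = 364 MPa, n = 0.815
  material C: E = 362.0, α = 8.44, σ_y = 389.0 → σ = 544 MPa, n = 0.715
  material Y: E = 202.4, α = 11.3, σ_y = 228.2 → σ = 407 MPa, n = 0.560
  material Q: E = 202.0, α = 12.8, σ_y = 892.0 → σ = 460 MPa, n = 1.94
Smallest n: material Y with n = 0.560.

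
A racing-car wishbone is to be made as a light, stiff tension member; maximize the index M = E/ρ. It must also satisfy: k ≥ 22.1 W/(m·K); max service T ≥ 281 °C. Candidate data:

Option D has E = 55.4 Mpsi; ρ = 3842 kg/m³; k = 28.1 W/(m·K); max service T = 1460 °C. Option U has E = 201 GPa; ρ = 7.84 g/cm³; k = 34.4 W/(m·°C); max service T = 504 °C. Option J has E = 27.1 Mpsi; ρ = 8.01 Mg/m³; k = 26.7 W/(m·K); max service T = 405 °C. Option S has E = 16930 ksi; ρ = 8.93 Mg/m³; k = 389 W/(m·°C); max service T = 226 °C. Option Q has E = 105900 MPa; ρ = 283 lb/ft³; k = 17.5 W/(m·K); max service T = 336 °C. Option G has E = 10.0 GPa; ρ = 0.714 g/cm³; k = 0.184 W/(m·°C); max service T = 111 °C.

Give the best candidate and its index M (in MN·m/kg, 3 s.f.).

option D, M = 99.4 MN·m/kg

Screen on constraints: k ≥ 22.1 W/(m·K); max service T ≥ 281 °C. Survivors: option D, option U, option J.
In SI units:
  option D: E = 382.0 GPa, ρ = 3842 kg/m³
  option U: E = 201.0 GPa, ρ = 7840 kg/m³
  option J: E = 186.8 GPa, ρ = 8010 kg/m³
  option D: M = 99.4 MN·m/kg
  option U: M = 25.6 MN·m/kg
  option J: M = 23.3 MN·m/kg
Option D has the largest M.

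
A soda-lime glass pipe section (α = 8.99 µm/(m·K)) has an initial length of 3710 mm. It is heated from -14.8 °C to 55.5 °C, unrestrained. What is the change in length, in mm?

ΔT = 55.5 − (-14.8) = 70.30 K.
ΔL = α·L₀·ΔT = 8.99×10⁻⁶ × 3710 mm × 70.30 K = 2.34 mm.

2.34 mm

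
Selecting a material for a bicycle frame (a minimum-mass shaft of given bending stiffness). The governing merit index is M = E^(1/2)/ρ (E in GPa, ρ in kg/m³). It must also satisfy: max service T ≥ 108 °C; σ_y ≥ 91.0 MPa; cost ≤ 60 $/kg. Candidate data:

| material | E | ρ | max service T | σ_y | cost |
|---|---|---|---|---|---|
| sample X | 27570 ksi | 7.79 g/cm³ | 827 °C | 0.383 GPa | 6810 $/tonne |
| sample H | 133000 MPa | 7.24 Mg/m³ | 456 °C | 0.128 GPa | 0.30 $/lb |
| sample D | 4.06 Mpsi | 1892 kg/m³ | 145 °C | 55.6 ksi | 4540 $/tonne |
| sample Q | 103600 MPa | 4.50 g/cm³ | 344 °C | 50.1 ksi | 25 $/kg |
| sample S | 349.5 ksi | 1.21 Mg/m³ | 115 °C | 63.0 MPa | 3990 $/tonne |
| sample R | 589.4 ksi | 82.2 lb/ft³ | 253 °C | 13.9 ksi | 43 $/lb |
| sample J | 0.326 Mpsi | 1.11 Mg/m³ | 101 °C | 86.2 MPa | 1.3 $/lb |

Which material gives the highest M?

sample D

Screen on constraints: max service T ≥ 108 °C; σ_y ≥ 91.0 MPa; cost ≤ 60 $/kg. Survivors: sample X, sample H, sample D, sample Q.
Normalizing units and computing the index:
  sample X: E = 190.1 GPa, ρ = 7790 kg/m³
  sample H: E = 133.0 GPa, ρ = 7240 kg/m³
  sample D: E = 27.99 GPa, ρ = 1892 kg/m³
  sample Q: E = 103.6 GPa, ρ = 4500 kg/m³
  sample D: M = 2.80×10⁻³
  sample Q: M = 2.26×10⁻³
  sample X: M = 1.77×10⁻³
  sample H: M = 1.59×10⁻³
The maximum is for sample D.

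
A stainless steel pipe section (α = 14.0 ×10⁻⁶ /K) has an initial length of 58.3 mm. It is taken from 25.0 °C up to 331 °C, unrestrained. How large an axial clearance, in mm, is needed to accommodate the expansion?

0.250 mm

ΔT = 331 − 25.0 = 306.0 K.
ΔL = α·L₀·ΔT = 14.0×10⁻⁶ × 58.3 mm × 306.0 K = 0.250 mm.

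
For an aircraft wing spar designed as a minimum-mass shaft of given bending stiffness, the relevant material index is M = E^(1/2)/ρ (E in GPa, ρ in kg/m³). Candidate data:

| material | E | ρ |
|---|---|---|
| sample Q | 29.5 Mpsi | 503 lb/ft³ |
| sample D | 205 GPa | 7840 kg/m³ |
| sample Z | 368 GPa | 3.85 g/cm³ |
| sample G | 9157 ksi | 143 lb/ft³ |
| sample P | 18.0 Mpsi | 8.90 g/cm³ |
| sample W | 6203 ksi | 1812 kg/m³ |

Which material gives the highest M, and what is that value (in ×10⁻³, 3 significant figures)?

sample Z, M = 4.98×10⁻³

Normalizing units and computing the index:
  sample Q: E = 203.4 GPa, ρ = 8057 kg/m³
  sample D: E = 205.0 GPa, ρ = 7840 kg/m³
  sample Z: E = 368.0 GPa, ρ = 3850 kg/m³
  sample G: E = 63.14 GPa, ρ = 2291 kg/m³
  sample P: E = 124.1 GPa, ρ = 8900 kg/m³
  sample W: E = 42.77 GPa, ρ = 1812 kg/m³
  sample Z: M = 4.98×10⁻³
  sample W: M = 3.61×10⁻³
  sample G: M = 3.47×10⁻³
  sample D: M = 1.83×10⁻³
  sample Q: M = 1.77×10⁻³
  sample P: M = 1.25×10⁻³
The maximum is for sample Z.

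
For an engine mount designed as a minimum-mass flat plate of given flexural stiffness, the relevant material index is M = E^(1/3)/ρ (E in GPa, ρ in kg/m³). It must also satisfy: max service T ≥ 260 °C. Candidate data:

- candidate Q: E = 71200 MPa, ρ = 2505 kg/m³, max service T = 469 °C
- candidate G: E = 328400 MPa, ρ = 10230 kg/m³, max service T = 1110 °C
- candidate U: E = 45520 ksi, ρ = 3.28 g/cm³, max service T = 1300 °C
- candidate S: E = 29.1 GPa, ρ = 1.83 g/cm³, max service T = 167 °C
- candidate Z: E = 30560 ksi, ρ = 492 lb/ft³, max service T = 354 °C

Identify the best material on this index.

Screen on constraints: max service T ≥ 260 °C. Survivors: candidate Q, candidate G, candidate U, candidate Z.
Putting every candidate on a common basis:
  candidate Q: E = 71.20 GPa, ρ = 2505 kg/m³
  candidate G: E = 328.4 GPa, ρ = 10230 kg/m³
  candidate U: E = 313.8 GPa, ρ = 3280 kg/m³
  candidate Z: E = 210.7 GPa, ρ = 7881 kg/m³
  candidate U: M = 2.07×10⁻³
  candidate Q: M = 1.65×10⁻³
  candidate Z: M = 0.755×10⁻³
  candidate G: M = 0.674×10⁻³
Candidate U has the largest M.

candidate U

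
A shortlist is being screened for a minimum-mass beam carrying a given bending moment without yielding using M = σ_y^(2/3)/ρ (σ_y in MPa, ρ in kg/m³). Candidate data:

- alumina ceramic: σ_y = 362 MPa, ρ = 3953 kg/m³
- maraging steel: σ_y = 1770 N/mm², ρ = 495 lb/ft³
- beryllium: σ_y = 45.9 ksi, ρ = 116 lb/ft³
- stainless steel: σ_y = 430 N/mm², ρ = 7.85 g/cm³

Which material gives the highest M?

beryllium

After converting to SI:
  alumina ceramic: σ_y = 362.0 MPa, ρ = 3953 kg/m³
  maraging steel: σ_y = 1770 MPa, ρ = 7929 kg/m³
  beryllium: σ_y = 316.5 MPa, ρ = 1858 kg/m³
  stainless steel: σ_y = 430.0 MPa, ρ = 7850 kg/m³
  beryllium: M = 25.0×10⁻³
  maraging steel: M = 18.5×10⁻³
  alumina ceramic: M = 12.8×10⁻³
  stainless steel: M = 7.26×10⁻³
The maximum is for beryllium.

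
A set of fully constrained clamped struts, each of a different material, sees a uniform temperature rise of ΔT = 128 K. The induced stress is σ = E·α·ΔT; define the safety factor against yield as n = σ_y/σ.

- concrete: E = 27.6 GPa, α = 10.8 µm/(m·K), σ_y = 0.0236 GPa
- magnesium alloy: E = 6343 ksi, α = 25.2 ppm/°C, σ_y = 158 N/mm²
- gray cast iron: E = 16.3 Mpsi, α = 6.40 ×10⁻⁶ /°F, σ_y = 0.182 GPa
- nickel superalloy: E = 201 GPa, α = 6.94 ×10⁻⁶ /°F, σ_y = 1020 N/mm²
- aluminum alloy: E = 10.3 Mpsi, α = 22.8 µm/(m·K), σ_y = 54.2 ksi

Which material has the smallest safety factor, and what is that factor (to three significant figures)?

concrete, n = 0.619

In consistent units (E in GPa, α in ×10⁻⁶/K, σ_y in MPa):
  concrete: E = 27.60, α = 10.8, σ_y = 23.60 → σ = 38.2 MPa, n = 0.619
  magnesium alloy: E = 43.73, α = 25.2, σ_y = 158.0 → σ = 141 MPa, n = 1.12
  gray cast iron: E = 112.4, α = 11.5, σ_y = 182.0 → σ = 166 MPa, n = 1.10
  nickel superalloy: E = 201.0, α = 12.5, σ_y = 1020 → σ = 321 MPa, n = 3.17
  aluminum alloy: E = 71.02, α = 22.8, σ_y = 373.7 → σ = 207 MPa, n = 1.80
Concrete has the lowest safety factor, n = 0.619.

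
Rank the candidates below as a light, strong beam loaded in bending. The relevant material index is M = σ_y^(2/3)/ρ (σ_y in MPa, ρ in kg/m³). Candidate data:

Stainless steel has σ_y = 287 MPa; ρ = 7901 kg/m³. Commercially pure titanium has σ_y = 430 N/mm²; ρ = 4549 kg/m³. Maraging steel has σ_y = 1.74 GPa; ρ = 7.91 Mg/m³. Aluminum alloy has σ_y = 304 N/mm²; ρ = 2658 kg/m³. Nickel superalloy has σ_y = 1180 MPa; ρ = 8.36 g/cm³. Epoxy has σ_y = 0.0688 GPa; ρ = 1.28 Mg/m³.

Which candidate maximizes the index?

Convert each candidate to consistent units, then evaluate M:
  stainless steel: σ_y = 287.0 MPa, ρ = 7901 kg/m³
  commercially pure titanium: σ_y = 430.0 MPa, ρ = 4549 kg/m³
  maraging steel: σ_y = 1740 MPa, ρ = 7910 kg/m³
  aluminum alloy: σ_y = 304.0 MPa, ρ = 2658 kg/m³
  nickel superalloy: σ_y = 1180 MPa, ρ = 8360 kg/m³
  epoxy: σ_y = 68.80 MPa, ρ = 1280 kg/m³
  maraging steel: M = 18.3×10⁻³
  aluminum alloy: M = 17.0×10⁻³
  nickel superalloy: M = 13.4×10⁻³
  epoxy: M = 13.1×10⁻³
  commercially pure titanium: M = 12.5×10⁻³
  stainless steel: M = 5.51×10⁻³
Highest index: maraging steel.

maraging steel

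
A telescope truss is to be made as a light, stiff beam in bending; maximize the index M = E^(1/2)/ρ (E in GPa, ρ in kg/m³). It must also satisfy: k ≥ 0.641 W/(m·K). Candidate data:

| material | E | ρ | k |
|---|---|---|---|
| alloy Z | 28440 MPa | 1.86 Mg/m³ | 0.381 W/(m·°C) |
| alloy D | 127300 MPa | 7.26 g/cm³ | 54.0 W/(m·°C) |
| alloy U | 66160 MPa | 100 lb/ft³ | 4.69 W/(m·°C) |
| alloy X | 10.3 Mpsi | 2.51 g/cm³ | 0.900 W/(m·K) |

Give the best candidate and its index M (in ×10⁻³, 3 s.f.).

Screen on constraints: k ≥ 0.641 W/(m·K). Survivors: alloy D, alloy U, alloy X.
After converting to SI:
  alloy D: E = 127.3 GPa, ρ = 7260 kg/m³
  alloy U: E = 66.16 GPa, ρ = 1602 kg/m³
  alloy X: E = 71.02 GPa, ρ = 2510 kg/m³
  alloy U: M = 5.08×10⁻³
  alloy X: M = 3.36×10⁻³
  alloy D: M = 1.55×10⁻³
Alloy U has the largest M.

alloy U, M = 5.08×10⁻³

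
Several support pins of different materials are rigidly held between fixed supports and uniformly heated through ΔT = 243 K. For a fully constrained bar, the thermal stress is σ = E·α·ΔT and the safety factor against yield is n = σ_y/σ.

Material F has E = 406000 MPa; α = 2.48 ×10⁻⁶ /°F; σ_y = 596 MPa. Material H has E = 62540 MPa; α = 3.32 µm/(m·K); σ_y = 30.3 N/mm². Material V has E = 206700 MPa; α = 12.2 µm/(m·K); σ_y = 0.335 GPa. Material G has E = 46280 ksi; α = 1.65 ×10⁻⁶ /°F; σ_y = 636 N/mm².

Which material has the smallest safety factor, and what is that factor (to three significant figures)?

Converting E to GPa, α to ×10⁻⁶/K, σ_y to MPa, then σ and n for each:
  material F: E = 406.0, α = 4.46, σ_y = 596.0 → σ = 440 MPa, n = 1.35
  material H: E = 62.54, α = 3.32, σ_y = 30.30 → σ = 50.5 MPa, n = 0.601
  material V: E = 206.7, α = 12.2, σ_y = 335.0 → σ = 613 MPa, n = 0.547
  material G: E = 319.1, α = 2.97, σ_y = 636.0 → σ = 230 MPa, n = 2.76
The minimum is material V at n = 0.547.

material V, n = 0.547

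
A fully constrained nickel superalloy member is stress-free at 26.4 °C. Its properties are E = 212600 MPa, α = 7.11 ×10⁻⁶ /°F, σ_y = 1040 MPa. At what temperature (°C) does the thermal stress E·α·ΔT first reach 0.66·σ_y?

E = 212600 MPa = 212.6 GPa.
α = 7.11×10⁻⁶/°F × 9/5 = 12.8×10⁻⁶/K.
E·α·ΔT = 686.4 MPa ⇒ ΔT = 686.4 / (212.6×10³ × 12.8×10⁻⁶) = 252.3 K.
T = 26.4 + 252.3 = 278.7 °C.

279 °C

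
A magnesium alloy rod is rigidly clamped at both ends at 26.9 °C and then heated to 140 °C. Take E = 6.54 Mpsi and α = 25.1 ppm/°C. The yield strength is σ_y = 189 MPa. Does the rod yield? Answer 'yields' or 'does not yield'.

E = 6.54 Mpsi = 45.09 GPa.
ΔT = 113.1 K. Constrained thermal stress σ = E·α·ΔT = 45.09×10³ MPa × 25.1×10⁻⁶ × 113.1 = 128 MPa (compressive).
Compare to σ_y = 189 MPa: σ < σ_y, so it does not yield.

does not yield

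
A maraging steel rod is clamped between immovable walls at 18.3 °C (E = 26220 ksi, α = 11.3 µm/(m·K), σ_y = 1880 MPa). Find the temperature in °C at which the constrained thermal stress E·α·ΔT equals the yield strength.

E = 26220 ksi = 180.8 GPa.
E·α·ΔT = 1880 MPa ⇒ ΔT = 1880 / (180.8×10³ × 11.3×10⁻⁶) = 920.3 K.
T = 18.3 + 920.3 = 938.6 °C.

939 °C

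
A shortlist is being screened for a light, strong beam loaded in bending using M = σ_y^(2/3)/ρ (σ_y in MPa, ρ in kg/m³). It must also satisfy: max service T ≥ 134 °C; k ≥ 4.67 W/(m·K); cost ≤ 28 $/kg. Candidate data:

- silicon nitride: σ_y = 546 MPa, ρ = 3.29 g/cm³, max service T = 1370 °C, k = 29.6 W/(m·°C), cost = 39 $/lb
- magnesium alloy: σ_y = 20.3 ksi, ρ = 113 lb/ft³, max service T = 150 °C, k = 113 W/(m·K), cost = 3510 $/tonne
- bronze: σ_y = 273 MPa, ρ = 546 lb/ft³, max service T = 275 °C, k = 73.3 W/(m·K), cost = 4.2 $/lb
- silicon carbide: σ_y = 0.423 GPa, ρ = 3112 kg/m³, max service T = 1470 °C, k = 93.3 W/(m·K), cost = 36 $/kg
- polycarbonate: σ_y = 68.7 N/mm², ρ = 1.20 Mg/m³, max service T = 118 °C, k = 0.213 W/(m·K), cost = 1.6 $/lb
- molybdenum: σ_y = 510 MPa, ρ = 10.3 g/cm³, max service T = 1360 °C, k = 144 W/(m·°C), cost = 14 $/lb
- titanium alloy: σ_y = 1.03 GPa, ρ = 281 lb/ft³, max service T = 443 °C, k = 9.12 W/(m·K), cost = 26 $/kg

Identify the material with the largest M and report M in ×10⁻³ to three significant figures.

Screen on constraints: max service T ≥ 134 °C; k ≥ 4.67 W/(m·K); cost ≤ 28 $/kg. Survivors: magnesium alloy, bronze, titanium alloy.
Convert each candidate to consistent units, then evaluate M:
  magnesium alloy: σ_y = 140.0 MPa, ρ = 1810 kg/m³
  bronze: σ_y = 273.0 MPa, ρ = 8746 kg/m³
  titanium alloy: σ_y = 1030 MPa, ρ = 4501 kg/m³
  titanium alloy: M = 22.7×10⁻³
  magnesium alloy: M = 14.9×10⁻³
  bronze: M = 4.81×10⁻³
Titanium alloy has the largest M.

titanium alloy, M = 22.7×10⁻³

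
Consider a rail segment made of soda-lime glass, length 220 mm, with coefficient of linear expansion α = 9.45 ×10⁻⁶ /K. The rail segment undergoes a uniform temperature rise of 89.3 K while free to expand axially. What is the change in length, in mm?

0.186 mm

ΔL = α·L₀·ΔT = 9.45×10⁻⁶ × 220 mm × 89.30 K = 0.186 mm.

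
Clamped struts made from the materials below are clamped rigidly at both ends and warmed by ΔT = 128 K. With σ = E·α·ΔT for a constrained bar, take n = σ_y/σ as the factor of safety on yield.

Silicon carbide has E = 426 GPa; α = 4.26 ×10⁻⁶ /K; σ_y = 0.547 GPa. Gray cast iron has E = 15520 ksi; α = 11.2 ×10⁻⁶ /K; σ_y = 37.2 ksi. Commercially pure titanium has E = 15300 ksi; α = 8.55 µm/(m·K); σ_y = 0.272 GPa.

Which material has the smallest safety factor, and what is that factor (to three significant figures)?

gray cast iron, n = 1.67

Per material, after unit conversion:
  silicon carbide: E = 426.0, α = 4.26, σ_y = 547.0 → σ = 232 MPa, n = 2.35
  gray cast iron: E = 107.0, α = 11.2, σ_y = 256.5 → σ = 153 MPa, n = 1.67
  commercially pure titanium: E = 105.5, α = 8.55, σ_y = 272.0 → σ = 115 MPa, n = 2.36
Smallest n: gray cast iron with n = 1.67.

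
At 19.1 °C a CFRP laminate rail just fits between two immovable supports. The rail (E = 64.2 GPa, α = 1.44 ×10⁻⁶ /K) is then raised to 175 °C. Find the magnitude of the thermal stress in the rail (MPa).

14.4 MPa

ΔT = 155.9 K. Constrained thermal stress σ = E·α·ΔT = 64.20×10³ MPa × 1.44×10⁻⁶ × 155.9 = 14.4 MPa (compressive).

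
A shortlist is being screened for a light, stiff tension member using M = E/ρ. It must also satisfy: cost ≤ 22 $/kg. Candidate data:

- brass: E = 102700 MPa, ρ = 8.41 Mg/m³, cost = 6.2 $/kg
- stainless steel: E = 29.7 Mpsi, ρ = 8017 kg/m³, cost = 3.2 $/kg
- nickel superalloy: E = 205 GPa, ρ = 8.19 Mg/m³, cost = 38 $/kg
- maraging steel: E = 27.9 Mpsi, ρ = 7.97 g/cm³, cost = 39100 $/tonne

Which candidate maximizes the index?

stainless steel

Screen on constraints: cost ≤ 22 $/kg. Survivors: brass, stainless steel.
Normalizing units and computing the index:
  brass: E = 102.7 GPa, ρ = 8410 kg/m³
  stainless steel: E = 204.8 GPa, ρ = 8017 kg/m³
  stainless steel: M = 25.5 MN·m/kg
  brass: M = 12.2 MN·m/kg
Stainless steel has the largest M.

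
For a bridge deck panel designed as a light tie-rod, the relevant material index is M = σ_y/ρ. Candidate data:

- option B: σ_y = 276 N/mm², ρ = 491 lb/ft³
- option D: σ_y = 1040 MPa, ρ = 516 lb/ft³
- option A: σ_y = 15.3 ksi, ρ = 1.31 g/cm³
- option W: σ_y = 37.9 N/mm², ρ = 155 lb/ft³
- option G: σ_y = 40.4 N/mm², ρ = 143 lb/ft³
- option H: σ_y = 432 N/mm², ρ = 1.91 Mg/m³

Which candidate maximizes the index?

Putting every candidate on a common basis:
  option B: σ_y = 276.0 MPa, ρ = 7865 kg/m³
  option D: σ_y = 1040 MPa, ρ = 8266 kg/m³
  option A: σ_y = 105.5 MPa, ρ = 1310 kg/m³
  option W: σ_y = 37.90 MPa, ρ = 2483 kg/m³
  option G: σ_y = 40.40 MPa, ρ = 2291 kg/m³
  option H: σ_y = 432.0 MPa, ρ = 1910 kg/m³
  option H: M = 226 kN·m/kg
  option D: M = 126 kN·m/kg
  option A: M = 80.5 kN·m/kg
  option B: M = 35.1 kN·m/kg
  option G: M = 17.6 kN·m/kg
  option W: M = 15.3 kN·m/kg
Option H ranks first.

option H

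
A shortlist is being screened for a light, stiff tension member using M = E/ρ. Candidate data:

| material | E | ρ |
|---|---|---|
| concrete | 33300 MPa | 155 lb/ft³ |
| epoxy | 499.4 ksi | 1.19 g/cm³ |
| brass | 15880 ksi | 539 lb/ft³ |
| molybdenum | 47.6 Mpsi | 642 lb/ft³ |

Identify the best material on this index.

Convert each candidate to consistent units, then evaluate M:
  concrete: E = 33.30 GPa, ρ = 2483 kg/m³
  epoxy: E = 3.443 GPa, ρ = 1190 kg/m³
  brass: E = 109.5 GPa, ρ = 8634 kg/m³
  molybdenum: E = 328.2 GPa, ρ = 10280 kg/m³
  molybdenum: M = 31.9 MN·m/kg
  concrete: M = 13.4 MN·m/kg
  brass: M = 12.7 MN·m/kg
  epoxy: M = 2.89 MN·m/kg
Highest index: molybdenum.

molybdenum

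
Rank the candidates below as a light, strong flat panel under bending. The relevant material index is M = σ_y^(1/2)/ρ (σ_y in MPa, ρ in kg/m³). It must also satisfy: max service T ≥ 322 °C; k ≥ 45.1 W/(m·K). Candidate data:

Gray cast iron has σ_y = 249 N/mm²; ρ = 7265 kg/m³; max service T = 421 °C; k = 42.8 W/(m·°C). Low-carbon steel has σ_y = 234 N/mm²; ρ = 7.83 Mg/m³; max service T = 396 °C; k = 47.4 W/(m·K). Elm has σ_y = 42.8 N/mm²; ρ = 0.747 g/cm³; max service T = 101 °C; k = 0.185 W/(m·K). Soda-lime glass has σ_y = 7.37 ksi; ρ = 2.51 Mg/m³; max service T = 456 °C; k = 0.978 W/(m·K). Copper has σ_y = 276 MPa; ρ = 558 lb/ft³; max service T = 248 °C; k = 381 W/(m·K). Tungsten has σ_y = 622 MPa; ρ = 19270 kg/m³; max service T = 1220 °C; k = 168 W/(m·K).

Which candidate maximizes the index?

low-carbon steel

Screen on constraints: max service T ≥ 322 °C; k ≥ 45.1 W/(m·K). Survivors: low-carbon steel, tungsten.
Putting every candidate on a common basis:
  low-carbon steel: σ_y = 234.0 MPa, ρ = 7830 kg/m³
  tungsten: σ_y = 622.0 MPa, ρ = 19270 kg/m³
  low-carbon steel: M = 1.95×10⁻³
  tungsten: M = 1.29×10⁻³
Low-carbon steel has the largest M.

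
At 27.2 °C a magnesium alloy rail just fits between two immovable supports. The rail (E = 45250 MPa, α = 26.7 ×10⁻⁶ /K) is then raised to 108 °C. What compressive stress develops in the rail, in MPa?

E = 45250 MPa = 45.25 GPa.
ΔT = 80.80 K. Constrained thermal stress σ = E·α·ΔT = 45.25×10³ MPa × 26.7×10⁻⁶ × 80.80 = 97.6 MPa (compressive).

97.6 MPa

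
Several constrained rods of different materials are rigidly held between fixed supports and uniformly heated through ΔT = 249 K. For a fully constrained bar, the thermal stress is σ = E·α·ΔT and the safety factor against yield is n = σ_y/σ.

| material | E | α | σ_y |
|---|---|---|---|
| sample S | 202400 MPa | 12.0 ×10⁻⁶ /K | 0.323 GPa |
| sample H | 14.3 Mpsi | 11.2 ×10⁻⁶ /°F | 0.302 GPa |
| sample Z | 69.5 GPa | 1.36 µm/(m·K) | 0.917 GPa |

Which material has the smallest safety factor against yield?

Per material, after unit conversion:
  sample S: E = 202.4, α = 12.0, σ_y = 323.0 → σ = 605 MPa, n = 0.534
  sample H: E = 98.60, α = 20.2, σ_y = 302.0 → σ = 495 MPa, n = 0.610
  sample Z: E = 69.50, α = 1.36, σ_y = 917.0 → σ = 23.5 MPa, n = 39.0
Sample S has the lowest safety factor, n = 0.534.

sample S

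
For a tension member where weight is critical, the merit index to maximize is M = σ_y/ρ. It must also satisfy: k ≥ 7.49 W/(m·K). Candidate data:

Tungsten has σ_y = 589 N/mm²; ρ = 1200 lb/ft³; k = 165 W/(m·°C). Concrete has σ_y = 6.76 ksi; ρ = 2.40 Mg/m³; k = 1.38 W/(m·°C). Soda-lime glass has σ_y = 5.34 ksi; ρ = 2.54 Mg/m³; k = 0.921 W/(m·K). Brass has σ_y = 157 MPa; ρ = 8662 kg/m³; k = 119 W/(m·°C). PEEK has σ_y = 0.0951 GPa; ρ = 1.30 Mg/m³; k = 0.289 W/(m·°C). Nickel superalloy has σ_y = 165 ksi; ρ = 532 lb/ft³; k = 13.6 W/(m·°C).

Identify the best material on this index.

nickel superalloy

Screen on constraints: k ≥ 7.49 W/(m·K). Survivors: tungsten, brass, nickel superalloy.
Convert each candidate to consistent units, then evaluate M:
  tungsten: σ_y = 589.0 MPa, ρ = 19220 kg/m³
  brass: σ_y = 157.0 MPa, ρ = 8662 kg/m³
  nickel superalloy: σ_y = 1138 MPa, ρ = 8522 kg/m³
  nickel superalloy: M = 133 kN·m/kg
  tungsten: M = 30.6 kN·m/kg
  brass: M = 18.1 kN·m/kg
The maximum is for nickel superalloy.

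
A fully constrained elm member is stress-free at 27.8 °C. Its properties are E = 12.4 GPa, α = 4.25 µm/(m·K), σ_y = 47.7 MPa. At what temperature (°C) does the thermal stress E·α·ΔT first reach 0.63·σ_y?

E·α·ΔT = 30.05 MPa ⇒ ΔT = 30.05 / (12.40×10³ × 4.25×10⁻⁶) = 570.2 K.
T = 27.8 + 570.2 = 598.0 °C.

598 °C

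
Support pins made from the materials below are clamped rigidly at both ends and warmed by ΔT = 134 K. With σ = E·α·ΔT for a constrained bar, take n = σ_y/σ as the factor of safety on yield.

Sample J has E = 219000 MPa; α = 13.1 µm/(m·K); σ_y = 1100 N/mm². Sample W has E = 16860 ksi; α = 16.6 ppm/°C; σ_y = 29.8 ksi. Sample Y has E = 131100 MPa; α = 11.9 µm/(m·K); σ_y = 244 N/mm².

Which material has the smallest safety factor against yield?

Per material, after unit conversion:
  sample J: E = 219.0, α = 13.1, σ_y = 1100 → σ = 384 MPa, n = 2.86
  sample W: E = 116.2, α = 16.6, σ_y = 205.5 → σ = 259 MPa, n = 0.795
  sample Y: E = 131.1, α = 11.9, σ_y = 244.0 → σ = 209 MPa, n = 1.17
Smallest n: sample W with n = 0.795.

sample W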